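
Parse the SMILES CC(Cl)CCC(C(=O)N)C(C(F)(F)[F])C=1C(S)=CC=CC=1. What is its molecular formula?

Walk through each heavy atom and fill implicit hydrogens from standard valence (C 4, N 3, O 2, S 2, halogen 1):
  atom 1: C, bond orders sum to 1 (valence 4) → 3 H
  atom 2: C, bond orders sum to 3 (valence 4) → 1 H
  atom 3: Cl (halogen, monovalent) → 0 H
  atom 4: C, bond orders sum to 2 (valence 4) → 2 H
  atom 5: C, bond orders sum to 2 (valence 4) → 2 H
  atom 6: C, bond orders sum to 3 (valence 4) → 1 H
  atom 7: C, bond orders sum to 4 (valence 4) → 0 H
  atom 8: O, bond orders sum to 2 (valence 2) → 0 H
  atom 9: N, bond orders sum to 1 (valence 3) → 2 H
  atom 10: C, bond orders sum to 3 (valence 4) → 1 H
  atom 11: C, bond orders sum to 4 (valence 4) → 0 H
  atom 12: F (halogen, monovalent) → 0 H
  atom 13: F (halogen, monovalent) → 0 H
  atom 14: F with explicit H count 0
  atom 15: C, bond orders sum to 4 (valence 4) → 0 H
  atom 16: C, bond orders sum to 4 (valence 4) → 0 H
  atom 17: S, bond orders sum to 1 (valence 2) → 1 H
  atom 18: C, bond orders sum to 3 (valence 4) → 1 H
  atom 19: C, bond orders sum to 3 (valence 4) → 1 H
  atom 20: C, bond orders sum to 3 (valence 4) → 1 H
  atom 21: C, bond orders sum to 3 (valence 4) → 1 H
Totals → C:14, H:17, Cl:1, F:3, N:1, O:1, S:1.
In Hill order: C14H17ClF3NOS.

C14H17ClF3NOS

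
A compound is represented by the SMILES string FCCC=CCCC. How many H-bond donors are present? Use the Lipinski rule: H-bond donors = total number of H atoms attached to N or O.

0

Donors: find every N or O and count the H atoms it carries.
  (no N or O atoms present)
Lipinski HBD = 0.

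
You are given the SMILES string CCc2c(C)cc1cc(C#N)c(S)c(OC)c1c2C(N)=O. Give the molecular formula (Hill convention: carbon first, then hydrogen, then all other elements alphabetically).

Walk through each heavy atom and fill implicit hydrogens from standard valence (C 4, N 3, O 2, S 2, halogen 1); for lowercase aromatic atoms, an aromatic c carries 1 H when it has two neighbours and 0 H with three, and aromatic n carries 0 H:
  atom 1: C, bond orders sum to 1 (valence 4) → 3 H
  atom 2: C, bond orders sum to 2 (valence 4) → 2 H
  atom 3: aromatic c, 3 neighbours → 0 H
  atom 4: aromatic c, 3 neighbours → 0 H
  atom 5: C, bond orders sum to 1 (valence 4) → 3 H
  atom 6: aromatic c, 2 neighbours → 1 H
  atom 7: aromatic c, 3 neighbours → 0 H
  atom 8: aromatic c, 2 neighbours → 1 H
  atom 9: aromatic c, 3 neighbours → 0 H
  atom 10: C, bond orders sum to 4 (valence 4) → 0 H
  atom 11: N, bond orders sum to 3 (valence 3) → 0 H
  atom 12: aromatic c, 3 neighbours → 0 H
  atom 13: S, bond orders sum to 1 (valence 2) → 1 H
  atom 14: aromatic c, 3 neighbours → 0 H
  atom 15: O, bond orders sum to 2 (valence 2) → 0 H
  atom 16: C, bond orders sum to 1 (valence 4) → 3 H
  atom 17: aromatic c, 3 neighbours → 0 H
  atom 18: aromatic c, 3 neighbours → 0 H
  atom 19: C, bond orders sum to 4 (valence 4) → 0 H
  atom 20: N, bond orders sum to 1 (valence 3) → 2 H
  atom 21: O, bond orders sum to 2 (valence 2) → 0 H
Totals → C:16, H:16, N:2, O:2, S:1.

C16H16N2O2S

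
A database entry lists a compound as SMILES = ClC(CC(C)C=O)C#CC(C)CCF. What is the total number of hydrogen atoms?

Walk through each heavy atom and fill implicit hydrogens from standard valence (C 4, N 3, O 2, S 2, halogen 1):
  atom 1: Cl (halogen, monovalent) → 0 H
  atom 2: C, bond orders sum to 3 (valence 4) → 1 H
  atom 3: C, bond orders sum to 2 (valence 4) → 2 H
  atom 4: C, bond orders sum to 3 (valence 4) → 1 H
  atom 5: C, bond orders sum to 1 (valence 4) → 3 H
  atom 6: C, bond orders sum to 3 (valence 4) → 1 H
  atom 7: O, bond orders sum to 2 (valence 2) → 0 H
  atom 8: C, bond orders sum to 4 (valence 4) → 0 H
  atom 9: C, bond orders sum to 4 (valence 4) → 0 H
  atom 10: C, bond orders sum to 3 (valence 4) → 1 H
  atom 11: C, bond orders sum to 1 (valence 4) → 3 H
  atom 12: C, bond orders sum to 2 (valence 4) → 2 H
  atom 13: C, bond orders sum to 2 (valence 4) → 2 H
  atom 14: F (halogen, monovalent) → 0 H
Total hydrogens: 16.

16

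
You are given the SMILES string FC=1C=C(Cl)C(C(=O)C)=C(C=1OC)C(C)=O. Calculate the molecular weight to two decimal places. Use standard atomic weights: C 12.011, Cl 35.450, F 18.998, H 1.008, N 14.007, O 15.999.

First, the molecular formula is C11H10ClFO3 (counting implicit H from valence).
  C: 11 × 12.011 = 132.121
  Cl: 1 × 35.450 = 35.450
  F: 1 × 18.998 = 18.998
  H: 10 × 1.008 = 10.080
  O: 3 × 15.999 = 47.997
Sum: 11×12.011 + 1×35.450 + 1×18.998 + 10×1.008 + 3×15.999 = 244.646 → 244.65 g/mol.

244.65 g/mol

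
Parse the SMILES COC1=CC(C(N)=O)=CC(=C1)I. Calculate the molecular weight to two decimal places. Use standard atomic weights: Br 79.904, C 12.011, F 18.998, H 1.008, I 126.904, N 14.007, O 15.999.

First, the molecular formula is C8H8INO2 (counting implicit H from valence).
  C: 8 × 12.011 = 96.088
  H: 8 × 1.008 = 8.064
  I: 1 × 126.904 = 126.904
  N: 1 × 14.007 = 14.007
  O: 2 × 15.999 = 31.998
Sum: 8×12.011 + 8×1.008 + 1×126.904 + 1×14.007 + 2×15.999 = 277.061 → 277.06 g/mol.

277.06 g/mol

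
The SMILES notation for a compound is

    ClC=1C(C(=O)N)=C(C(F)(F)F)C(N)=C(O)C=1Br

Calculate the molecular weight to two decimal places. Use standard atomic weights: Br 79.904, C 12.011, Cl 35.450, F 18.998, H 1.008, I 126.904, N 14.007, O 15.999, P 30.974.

333.49 g/mol

First, the molecular formula is C8H5BrClF3N2O2 (counting implicit H from valence).
  Br: 1 × 79.904 = 79.904
  C: 8 × 12.011 = 96.088
  Cl: 1 × 35.450 = 35.450
  F: 3 × 18.998 = 56.994
  H: 5 × 1.008 = 5.040
  N: 2 × 14.007 = 28.014
  O: 2 × 15.999 = 31.998
Sum: 1×79.904 + 8×12.011 + 1×35.450 + 3×18.998 + 5×1.008 + 2×14.007 + 2×15.999 = 333.488 → 333.49 g/mol.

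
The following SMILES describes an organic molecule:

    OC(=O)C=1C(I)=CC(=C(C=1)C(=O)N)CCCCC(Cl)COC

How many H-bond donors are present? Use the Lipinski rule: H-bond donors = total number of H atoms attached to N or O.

3

Donors: find every N or O and count the H atoms it carries.
  atom 1 (O): bond orders sum to 1 → 1 H
  atom 3 (O): bond orders sum to 2 → 0 H
  atom 12 (O): bond orders sum to 2 → 0 H
  atom 13 (N): bond orders sum to 1 → 2 H
  atom 21 (O): bond orders sum to 2 → 0 H
Lipinski HBD = 3.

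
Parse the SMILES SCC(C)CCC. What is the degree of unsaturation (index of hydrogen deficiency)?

Degree of unsaturation = (number of rings) + (number of π bonds).
Ring closures in the SMILES: 0.
π bonds: none → 0 DoU from unsaturation.
Total DoU = 0 + 0 = 0.

0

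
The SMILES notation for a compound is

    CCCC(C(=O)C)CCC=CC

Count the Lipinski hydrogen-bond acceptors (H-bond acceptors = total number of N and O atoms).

N atoms: 0; O atoms: 1.
Lipinski HBA = 0 + 1 = 1.

1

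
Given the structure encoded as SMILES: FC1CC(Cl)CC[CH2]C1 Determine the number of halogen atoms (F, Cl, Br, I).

Halogen atoms appear at heavy-atom positions 1, 5 (1×Cl, 1×F).
Halogen count: 2.

2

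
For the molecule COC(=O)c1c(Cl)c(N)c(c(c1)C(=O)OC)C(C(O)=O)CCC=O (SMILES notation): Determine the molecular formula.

C15H16ClNO7

Walk through each heavy atom and fill implicit hydrogens from standard valence (C 4, N 3, O 2, S 2, halogen 1); for lowercase aromatic atoms, an aromatic c carries 1 H when it has two neighbours and 0 H with three, and aromatic n carries 0 H:
  atom 1: C, bond orders sum to 1 (valence 4) → 3 H
  atom 2: O, bond orders sum to 2 (valence 2) → 0 H
  atom 3: C, bond orders sum to 4 (valence 4) → 0 H
  atom 4: O, bond orders sum to 2 (valence 2) → 0 H
  atom 5: aromatic c, 3 neighbours → 0 H
  atom 6: aromatic c, 3 neighbours → 0 H
  atom 7: Cl (halogen, monovalent) → 0 H
  atom 8: aromatic c, 3 neighbours → 0 H
  atom 9: N, bond orders sum to 1 (valence 3) → 2 H
  atom 10: aromatic c, 3 neighbours → 0 H
  atom 11: aromatic c, 3 neighbours → 0 H
  atom 12: aromatic c, 2 neighbours → 1 H
  atom 13: C, bond orders sum to 4 (valence 4) → 0 H
  atom 14: O, bond orders sum to 2 (valence 2) → 0 H
  atom 15: O, bond orders sum to 2 (valence 2) → 0 H
  atom 16: C, bond orders sum to 1 (valence 4) → 3 H
  atom 17: C, bond orders sum to 3 (valence 4) → 1 H
  atom 18: C, bond orders sum to 4 (valence 4) → 0 H
  atom 19: O, bond orders sum to 1 (valence 2) → 1 H
  atom 20: O, bond orders sum to 2 (valence 2) → 0 H
  atom 21: C, bond orders sum to 2 (valence 4) → 2 H
  atom 22: C, bond orders sum to 2 (valence 4) → 2 H
  atom 23: C, bond orders sum to 3 (valence 4) → 1 H
  atom 24: O, bond orders sum to 2 (valence 2) → 0 H
Totals → C:15, H:16, Cl:1, N:1, O:7.
In Hill order: C15H16ClNO7.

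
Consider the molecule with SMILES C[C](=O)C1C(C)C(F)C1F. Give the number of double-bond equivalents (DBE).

2

Degree of unsaturation = (number of rings) + (number of π bonds).
Ring closures in the SMILES: 1.
π bonds: 1 double bond (each 1 DoU) → 1 DoU from unsaturation.
Total DoU = 1 + 1 = 2.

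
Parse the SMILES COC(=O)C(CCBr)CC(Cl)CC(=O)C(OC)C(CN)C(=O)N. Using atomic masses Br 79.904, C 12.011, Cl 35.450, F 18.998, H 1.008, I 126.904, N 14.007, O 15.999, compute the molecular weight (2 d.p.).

First, the molecular formula is C14H24BrClN2O5 (counting implicit H from valence).
  Br: 1 × 79.904 = 79.904
  C: 14 × 12.011 = 168.154
  Cl: 1 × 35.450 = 35.450
  H: 24 × 1.008 = 24.192
  N: 2 × 14.007 = 28.014
  O: 5 × 15.999 = 79.995
Sum: 1×79.904 + 14×12.011 + 1×35.450 + 24×1.008 + 2×14.007 + 5×15.999 = 415.709 → 415.71 g/mol.

415.71 g/mol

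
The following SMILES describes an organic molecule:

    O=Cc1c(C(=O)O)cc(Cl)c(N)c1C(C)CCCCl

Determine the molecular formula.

C13H15Cl2NO3

Walk through each heavy atom and fill implicit hydrogens from standard valence (C 4, N 3, O 2, S 2, halogen 1); for lowercase aromatic atoms, an aromatic c carries 1 H when it has two neighbours and 0 H with three, and aromatic n carries 0 H:
  atom 1: O, bond orders sum to 2 (valence 2) → 0 H
  atom 2: C, bond orders sum to 3 (valence 4) → 1 H
  atom 3: aromatic c, 3 neighbours → 0 H
  atom 4: aromatic c, 3 neighbours → 0 H
  atom 5: C, bond orders sum to 4 (valence 4) → 0 H
  atom 6: O, bond orders sum to 2 (valence 2) → 0 H
  atom 7: O, bond orders sum to 1 (valence 2) → 1 H
  atom 8: aromatic c, 2 neighbours → 1 H
  atom 9: aromatic c, 3 neighbours → 0 H
  atom 10: Cl (halogen, monovalent) → 0 H
  atom 11: aromatic c, 3 neighbours → 0 H
  atom 12: N, bond orders sum to 1 (valence 3) → 2 H
  atom 13: aromatic c, 3 neighbours → 0 H
  atom 14: C, bond orders sum to 3 (valence 4) → 1 H
  atom 15: C, bond orders sum to 1 (valence 4) → 3 H
  atom 16: C, bond orders sum to 2 (valence 4) → 2 H
  atom 17: C, bond orders sum to 2 (valence 4) → 2 H
  atom 18: C, bond orders sum to 2 (valence 4) → 2 H
  atom 19: Cl (halogen, monovalent) → 0 H
Totals → C:13, H:15, Cl:2, N:1, O:3.
In Hill order: C13H15Cl2NO3.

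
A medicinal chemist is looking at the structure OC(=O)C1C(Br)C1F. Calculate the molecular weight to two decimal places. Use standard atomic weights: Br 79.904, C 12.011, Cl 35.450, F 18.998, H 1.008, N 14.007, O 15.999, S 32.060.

First, the molecular formula is C4H4BrFO2 (counting implicit H from valence).
  Br: 1 × 79.904 = 79.904
  C: 4 × 12.011 = 48.044
  F: 1 × 18.998 = 18.998
  H: 4 × 1.008 = 4.032
  O: 2 × 15.999 = 31.998
Sum: 1×79.904 + 4×12.011 + 1×18.998 + 4×1.008 + 2×15.999 = 182.976 → 182.98 g/mol.

182.98 g/mol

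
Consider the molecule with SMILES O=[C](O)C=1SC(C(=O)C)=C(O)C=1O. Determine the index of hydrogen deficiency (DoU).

Degree of unsaturation = (number of rings) + (number of π bonds).
Ring closures in the SMILES: 1.
π bonds: 4 double bonds (each 1 DoU) → 4 DoU from unsaturation.
Total DoU = 1 + 4 = 5.

5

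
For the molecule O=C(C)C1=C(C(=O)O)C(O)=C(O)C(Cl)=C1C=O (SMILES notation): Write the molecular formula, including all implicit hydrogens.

C10H7ClO6

Walk through each heavy atom and fill implicit hydrogens from standard valence (C 4, N 3, O 2, S 2, halogen 1):
  atom 1: O, bond orders sum to 2 (valence 2) → 0 H
  atom 2: C, bond orders sum to 4 (valence 4) → 0 H
  atom 3: C, bond orders sum to 1 (valence 4) → 3 H
  atom 4: C, bond orders sum to 4 (valence 4) → 0 H
  atom 5: C, bond orders sum to 4 (valence 4) → 0 H
  atom 6: C, bond orders sum to 4 (valence 4) → 0 H
  atom 7: O, bond orders sum to 2 (valence 2) → 0 H
  atom 8: O, bond orders sum to 1 (valence 2) → 1 H
  atom 9: C, bond orders sum to 4 (valence 4) → 0 H
  atom 10: O, bond orders sum to 1 (valence 2) → 1 H
  atom 11: C, bond orders sum to 4 (valence 4) → 0 H
  atom 12: O, bond orders sum to 1 (valence 2) → 1 H
  atom 13: C, bond orders sum to 4 (valence 4) → 0 H
  atom 14: Cl (halogen, monovalent) → 0 H
  atom 15: C, bond orders sum to 4 (valence 4) → 0 H
  atom 16: C, bond orders sum to 3 (valence 4) → 1 H
  atom 17: O, bond orders sum to 2 (valence 2) → 0 H
Totals → C:10, H:7, Cl:1, O:6.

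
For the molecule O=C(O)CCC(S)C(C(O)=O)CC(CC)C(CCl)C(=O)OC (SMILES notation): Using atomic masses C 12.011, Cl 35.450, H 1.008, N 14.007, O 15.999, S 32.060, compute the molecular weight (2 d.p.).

First, the molecular formula is C14H23ClO6S (counting implicit H from valence).
  C: 14 × 12.011 = 168.154
  Cl: 1 × 35.450 = 35.450
  H: 23 × 1.008 = 23.184
  O: 6 × 15.999 = 95.994
  S: 1 × 32.060 = 32.060
Sum: 14×12.011 + 1×35.450 + 23×1.008 + 6×15.999 + 1×32.060 = 354.842 → 354.84 g/mol.

354.84 g/mol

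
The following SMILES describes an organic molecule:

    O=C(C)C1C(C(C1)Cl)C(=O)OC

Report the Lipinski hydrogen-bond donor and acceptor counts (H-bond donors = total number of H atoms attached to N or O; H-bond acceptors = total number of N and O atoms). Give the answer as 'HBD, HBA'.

0, 3

Donors: find every N or O and count the H atoms it carries.
  atom 1 (O): bond orders sum to 2 → 0 H
  atom 10 (O): bond orders sum to 2 → 0 H
  atom 11 (O): bond orders sum to 2 → 0 H
Lipinski HBD = 0.
Acceptors: N atoms = 0, O atoms = 3 → HBA = 3.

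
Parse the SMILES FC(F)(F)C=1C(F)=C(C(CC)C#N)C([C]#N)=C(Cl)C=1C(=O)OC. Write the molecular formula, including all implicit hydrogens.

Walk through each heavy atom and fill implicit hydrogens from standard valence (C 4, N 3, O 2, S 2, halogen 1):
  atom 1: F (halogen, monovalent) → 0 H
  atom 2: C, bond orders sum to 4 (valence 4) → 0 H
  atom 3: F (halogen, monovalent) → 0 H
  atom 4: F (halogen, monovalent) → 0 H
  atom 5: C, bond orders sum to 4 (valence 4) → 0 H
  atom 6: C, bond orders sum to 4 (valence 4) → 0 H
  atom 7: F (halogen, monovalent) → 0 H
  atom 8: C, bond orders sum to 4 (valence 4) → 0 H
  atom 9: C, bond orders sum to 3 (valence 4) → 1 H
  atom 10: C, bond orders sum to 2 (valence 4) → 2 H
  atom 11: C, bond orders sum to 1 (valence 4) → 3 H
  atom 12: C, bond orders sum to 4 (valence 4) → 0 H
  atom 13: N, bond orders sum to 3 (valence 3) → 0 H
  atom 14: C, bond orders sum to 4 (valence 4) → 0 H
  atom 15: C with explicit H count 0
  atom 16: N, bond orders sum to 3 (valence 3) → 0 H
  atom 17: C, bond orders sum to 4 (valence 4) → 0 H
  atom 18: Cl (halogen, monovalent) → 0 H
  atom 19: C, bond orders sum to 4 (valence 4) → 0 H
  atom 20: C, bond orders sum to 4 (valence 4) → 0 H
  atom 21: O, bond orders sum to 2 (valence 2) → 0 H
  atom 22: O, bond orders sum to 2 (valence 2) → 0 H
  atom 23: C, bond orders sum to 1 (valence 4) → 3 H
Totals → C:14, H:9, Cl:1, F:4, N:2, O:2.

C14H9ClF4N2O2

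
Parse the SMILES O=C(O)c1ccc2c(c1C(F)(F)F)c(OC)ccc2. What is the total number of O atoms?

Scan the SMILES for O atoms (remember two-letter symbols like Cl and Br are single atoms).
Oxygen count: 3.

3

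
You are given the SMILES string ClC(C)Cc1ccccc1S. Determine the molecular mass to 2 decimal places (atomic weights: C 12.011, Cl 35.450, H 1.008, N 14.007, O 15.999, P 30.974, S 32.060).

First, the molecular formula is C9H11ClS (counting implicit H from valence).
  C: 9 × 12.011 = 108.099
  Cl: 1 × 35.450 = 35.450
  H: 11 × 1.008 = 11.088
  S: 1 × 32.060 = 32.060
Sum: 9×12.011 + 1×35.450 + 11×1.008 + 1×32.060 = 186.697 → 186.70 g/mol.

186.70 g/mol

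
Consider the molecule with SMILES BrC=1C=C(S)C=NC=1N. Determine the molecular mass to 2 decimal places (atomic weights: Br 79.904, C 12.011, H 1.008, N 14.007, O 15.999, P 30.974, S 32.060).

First, the molecular formula is C5H5BrN2S (counting implicit H from valence).
  Br: 1 × 79.904 = 79.904
  C: 5 × 12.011 = 60.055
  H: 5 × 1.008 = 5.040
  N: 2 × 14.007 = 28.014
  S: 1 × 32.060 = 32.060
Sum: 1×79.904 + 5×12.011 + 5×1.008 + 2×14.007 + 1×32.060 = 205.073 → 205.07 g/mol.

205.07 g/mol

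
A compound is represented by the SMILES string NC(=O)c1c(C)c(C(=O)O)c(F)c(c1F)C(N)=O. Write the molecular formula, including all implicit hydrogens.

C10H8F2N2O4

Walk through each heavy atom and fill implicit hydrogens from standard valence (C 4, N 3, O 2, S 2, halogen 1); for lowercase aromatic atoms, an aromatic c carries 1 H when it has two neighbours and 0 H with three, and aromatic n carries 0 H:
  atom 1: N, bond orders sum to 1 (valence 3) → 2 H
  atom 2: C, bond orders sum to 4 (valence 4) → 0 H
  atom 3: O, bond orders sum to 2 (valence 2) → 0 H
  atom 4: aromatic c, 3 neighbours → 0 H
  atom 5: aromatic c, 3 neighbours → 0 H
  atom 6: C, bond orders sum to 1 (valence 4) → 3 H
  atom 7: aromatic c, 3 neighbours → 0 H
  atom 8: C, bond orders sum to 4 (valence 4) → 0 H
  atom 9: O, bond orders sum to 2 (valence 2) → 0 H
  atom 10: O, bond orders sum to 1 (valence 2) → 1 H
  atom 11: aromatic c, 3 neighbours → 0 H
  atom 12: F (halogen, monovalent) → 0 H
  atom 13: aromatic c, 3 neighbours → 0 H
  atom 14: aromatic c, 3 neighbours → 0 H
  atom 15: F (halogen, monovalent) → 0 H
  atom 16: C, bond orders sum to 4 (valence 4) → 0 H
  atom 17: N, bond orders sum to 1 (valence 3) → 2 H
  atom 18: O, bond orders sum to 2 (valence 2) → 0 H
Totals → C:10, H:8, F:2, N:2, O:4.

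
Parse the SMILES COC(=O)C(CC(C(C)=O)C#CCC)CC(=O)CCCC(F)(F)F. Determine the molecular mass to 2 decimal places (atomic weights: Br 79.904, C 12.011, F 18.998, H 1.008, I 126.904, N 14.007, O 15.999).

348.36 g/mol

First, the molecular formula is C17H23F3O4 (counting implicit H from valence).
  C: 17 × 12.011 = 204.187
  F: 3 × 18.998 = 56.994
  H: 23 × 1.008 = 23.184
  O: 4 × 15.999 = 63.996
Sum: 17×12.011 + 3×18.998 + 23×1.008 + 4×15.999 = 348.361 → 348.36 g/mol.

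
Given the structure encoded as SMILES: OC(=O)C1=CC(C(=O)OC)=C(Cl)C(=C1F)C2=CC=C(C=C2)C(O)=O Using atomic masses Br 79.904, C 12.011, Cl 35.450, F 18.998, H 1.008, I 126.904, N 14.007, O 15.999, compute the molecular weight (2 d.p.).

352.70 g/mol

First, the molecular formula is C16H10ClFO6 (counting implicit H from valence).
  C: 16 × 12.011 = 192.176
  Cl: 1 × 35.450 = 35.450
  F: 1 × 18.998 = 18.998
  H: 10 × 1.008 = 10.080
  O: 6 × 15.999 = 95.994
Sum: 16×12.011 + 1×35.450 + 1×18.998 + 10×1.008 + 6×15.999 = 352.698 → 352.70 g/mol.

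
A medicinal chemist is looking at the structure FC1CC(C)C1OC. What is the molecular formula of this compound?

C6H11FO

Walk through each heavy atom and fill implicit hydrogens from standard valence (C 4, N 3, O 2, S 2, halogen 1):
  atom 1: F (halogen, monovalent) → 0 H
  atom 2: C, bond orders sum to 3 (valence 4) → 1 H
  atom 3: C, bond orders sum to 2 (valence 4) → 2 H
  atom 4: C, bond orders sum to 3 (valence 4) → 1 H
  atom 5: C, bond orders sum to 1 (valence 4) → 3 H
  atom 6: C, bond orders sum to 3 (valence 4) → 1 H
  atom 7: O, bond orders sum to 2 (valence 2) → 0 H
  atom 8: C, bond orders sum to 1 (valence 4) → 3 H
Totals → C:6, H:11, F:1, O:1.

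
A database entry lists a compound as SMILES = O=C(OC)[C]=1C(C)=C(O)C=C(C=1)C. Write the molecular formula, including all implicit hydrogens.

Walk through each heavy atom and fill implicit hydrogens from standard valence (C 4, N 3, O 2, S 2, halogen 1):
  atom 1: O, bond orders sum to 2 (valence 2) → 0 H
  atom 2: C, bond orders sum to 4 (valence 4) → 0 H
  atom 3: O, bond orders sum to 2 (valence 2) → 0 H
  atom 4: C, bond orders sum to 1 (valence 4) → 3 H
  atom 5: C with explicit H count 0
  atom 6: C, bond orders sum to 4 (valence 4) → 0 H
  atom 7: C, bond orders sum to 1 (valence 4) → 3 H
  atom 8: C, bond orders sum to 4 (valence 4) → 0 H
  atom 9: O, bond orders sum to 1 (valence 2) → 1 H
  atom 10: C, bond orders sum to 3 (valence 4) → 1 H
  atom 11: C, bond orders sum to 4 (valence 4) → 0 H
  atom 12: C, bond orders sum to 3 (valence 4) → 1 H
  atom 13: C, bond orders sum to 1 (valence 4) → 3 H
Totals → C:10, H:12, O:3.
In Hill order: C10H12O3.

C10H12O3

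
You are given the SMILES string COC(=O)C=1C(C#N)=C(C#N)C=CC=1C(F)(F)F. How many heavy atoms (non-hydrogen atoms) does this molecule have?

18

Every atom symbol written in the SMILES (organic subset) is one heavy atom; implicit H are not written.
Heavy atoms by element → C:11, F:3, N:2, O:2.
Total: 18.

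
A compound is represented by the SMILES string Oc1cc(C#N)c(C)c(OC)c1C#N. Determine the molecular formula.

Walk through each heavy atom and fill implicit hydrogens from standard valence (C 4, N 3, O 2, S 2, halogen 1); for lowercase aromatic atoms, an aromatic c carries 1 H when it has two neighbours and 0 H with three, and aromatic n carries 0 H:
  atom 1: O, bond orders sum to 1 (valence 2) → 1 H
  atom 2: aromatic c, 3 neighbours → 0 H
  atom 3: aromatic c, 2 neighbours → 1 H
  atom 4: aromatic c, 3 neighbours → 0 H
  atom 5: C, bond orders sum to 4 (valence 4) → 0 H
  atom 6: N, bond orders sum to 3 (valence 3) → 0 H
  atom 7: aromatic c, 3 neighbours → 0 H
  atom 8: C, bond orders sum to 1 (valence 4) → 3 H
  atom 9: aromatic c, 3 neighbours → 0 H
  atom 10: O, bond orders sum to 2 (valence 2) → 0 H
  atom 11: C, bond orders sum to 1 (valence 4) → 3 H
  atom 12: aromatic c, 3 neighbours → 0 H
  atom 13: C, bond orders sum to 4 (valence 4) → 0 H
  atom 14: N, bond orders sum to 3 (valence 3) → 0 H
Totals → C:10, H:8, N:2, O:2.
In Hill order: C10H8N2O2.

C10H8N2O2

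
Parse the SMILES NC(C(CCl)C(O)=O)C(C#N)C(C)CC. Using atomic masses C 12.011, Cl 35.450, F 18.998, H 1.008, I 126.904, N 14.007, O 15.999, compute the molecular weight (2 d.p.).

232.71 g/mol

First, the molecular formula is C10H17ClN2O2 (counting implicit H from valence).
  C: 10 × 12.011 = 120.110
  Cl: 1 × 35.450 = 35.450
  H: 17 × 1.008 = 17.136
  N: 2 × 14.007 = 28.014
  O: 2 × 15.999 = 31.998
Sum: 10×12.011 + 1×35.450 + 17×1.008 + 2×14.007 + 2×15.999 = 232.708 → 232.71 g/mol.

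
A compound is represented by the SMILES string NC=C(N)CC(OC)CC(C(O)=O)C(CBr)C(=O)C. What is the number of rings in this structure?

In SMILES, each pair of matching ring-closure digits denotes one ring-closing bond; the number of such bonds equals the number of independent rings.
Ring-closure bonds here: 0.

0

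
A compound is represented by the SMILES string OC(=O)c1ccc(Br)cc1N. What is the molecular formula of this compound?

Walk through each heavy atom and fill implicit hydrogens from standard valence (C 4, N 3, O 2, S 2, halogen 1); for lowercase aromatic atoms, an aromatic c carries 1 H when it has two neighbours and 0 H with three, and aromatic n carries 0 H:
  atom 1: O, bond orders sum to 1 (valence 2) → 1 H
  atom 2: C, bond orders sum to 4 (valence 4) → 0 H
  atom 3: O, bond orders sum to 2 (valence 2) → 0 H
  atom 4: aromatic c, 3 neighbours → 0 H
  atom 5: aromatic c, 2 neighbours → 1 H
  atom 6: aromatic c, 2 neighbours → 1 H
  atom 7: aromatic c, 3 neighbours → 0 H
  atom 8: Br (halogen, monovalent) → 0 H
  atom 9: aromatic c, 2 neighbours → 1 H
  atom 10: aromatic c, 3 neighbours → 0 H
  atom 11: N, bond orders sum to 1 (valence 3) → 2 H
Totals → C:7, H:6, Br:1, N:1, O:2.
In Hill order: C7H6BrNO2.

C7H6BrNO2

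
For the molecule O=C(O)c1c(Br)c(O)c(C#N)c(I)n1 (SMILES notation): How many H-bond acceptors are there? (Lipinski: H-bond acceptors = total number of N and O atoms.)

5

N atoms: 2; O atoms: 3.
Lipinski HBA = 2 + 3 = 5.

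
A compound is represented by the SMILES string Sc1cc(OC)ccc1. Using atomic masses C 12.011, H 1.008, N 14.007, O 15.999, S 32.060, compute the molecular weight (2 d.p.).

140.20 g/mol

First, the molecular formula is C7H8OS (counting implicit H from valence).
  C: 7 × 12.011 = 84.077
  H: 8 × 1.008 = 8.064
  O: 1 × 15.999 = 15.999
  S: 1 × 32.060 = 32.060
Sum: 7×12.011 + 8×1.008 + 1×15.999 + 1×32.060 = 140.200 → 140.20 g/mol.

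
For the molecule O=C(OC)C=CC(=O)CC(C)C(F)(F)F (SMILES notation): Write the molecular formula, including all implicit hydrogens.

Walk through each heavy atom and fill implicit hydrogens from standard valence (C 4, N 3, O 2, S 2, halogen 1):
  atom 1: O, bond orders sum to 2 (valence 2) → 0 H
  atom 2: C, bond orders sum to 4 (valence 4) → 0 H
  atom 3: O, bond orders sum to 2 (valence 2) → 0 H
  atom 4: C, bond orders sum to 1 (valence 4) → 3 H
  atom 5: C, bond orders sum to 3 (valence 4) → 1 H
  atom 6: C, bond orders sum to 3 (valence 4) → 1 H
  atom 7: C, bond orders sum to 4 (valence 4) → 0 H
  atom 8: O, bond orders sum to 2 (valence 2) → 0 H
  atom 9: C, bond orders sum to 2 (valence 4) → 2 H
  atom 10: C, bond orders sum to 3 (valence 4) → 1 H
  atom 11: C, bond orders sum to 1 (valence 4) → 3 H
  atom 12: C, bond orders sum to 4 (valence 4) → 0 H
  atom 13: F (halogen, monovalent) → 0 H
  atom 14: F (halogen, monovalent) → 0 H
  atom 15: F (halogen, monovalent) → 0 H
Totals → C:9, H:11, F:3, O:3.

C9H11F3O3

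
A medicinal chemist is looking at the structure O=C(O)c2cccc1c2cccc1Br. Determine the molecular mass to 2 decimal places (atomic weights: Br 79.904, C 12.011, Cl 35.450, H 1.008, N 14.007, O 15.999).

251.08 g/mol

First, the molecular formula is C11H7BrO2 (counting implicit H from valence).
  Br: 1 × 79.904 = 79.904
  C: 11 × 12.011 = 132.121
  H: 7 × 1.008 = 7.056
  O: 2 × 15.999 = 31.998
Sum: 1×79.904 + 11×12.011 + 7×1.008 + 2×15.999 = 251.079 → 251.08 g/mol.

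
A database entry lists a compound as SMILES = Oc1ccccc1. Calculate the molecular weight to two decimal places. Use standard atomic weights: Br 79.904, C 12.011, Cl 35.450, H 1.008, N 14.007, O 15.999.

94.11 g/mol

First, the molecular formula is C6H6O (counting implicit H from valence).
  C: 6 × 12.011 = 72.066
  H: 6 × 1.008 = 6.048
  O: 1 × 15.999 = 15.999
Sum: 6×12.011 + 6×1.008 + 1×15.999 = 94.113 → 94.11 g/mol.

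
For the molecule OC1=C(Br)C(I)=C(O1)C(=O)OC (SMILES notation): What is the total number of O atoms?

Scan the SMILES for O atoms (remember two-letter symbols like Cl and Br are single atoms).
Oxygen count: 4.

4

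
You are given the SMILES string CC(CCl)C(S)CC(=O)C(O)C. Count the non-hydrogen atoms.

12

Every atom symbol written in the SMILES (organic subset) is one heavy atom; implicit H are not written.
Heavy atoms by element → C:8, Cl:1, O:2, S:1.
Total: 12.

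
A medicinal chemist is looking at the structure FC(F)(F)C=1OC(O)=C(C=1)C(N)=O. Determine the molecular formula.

Walk through each heavy atom and fill implicit hydrogens from standard valence (C 4, N 3, O 2, S 2, halogen 1):
  atom 1: F (halogen, monovalent) → 0 H
  atom 2: C, bond orders sum to 4 (valence 4) → 0 H
  atom 3: F (halogen, monovalent) → 0 H
  atom 4: F (halogen, monovalent) → 0 H
  atom 5: C, bond orders sum to 4 (valence 4) → 0 H
  atom 6: O, bond orders sum to 2 (valence 2) → 0 H
  atom 7: C, bond orders sum to 4 (valence 4) → 0 H
  atom 8: O, bond orders sum to 1 (valence 2) → 1 H
  atom 9: C, bond orders sum to 4 (valence 4) → 0 H
  atom 10: C, bond orders sum to 3 (valence 4) → 1 H
  atom 11: C, bond orders sum to 4 (valence 4) → 0 H
  atom 12: N, bond orders sum to 1 (valence 3) → 2 H
  atom 13: O, bond orders sum to 2 (valence 2) → 0 H
Totals → C:6, H:4, F:3, N:1, O:3.
In Hill order: C6H4F3NO3.

C6H4F3NO3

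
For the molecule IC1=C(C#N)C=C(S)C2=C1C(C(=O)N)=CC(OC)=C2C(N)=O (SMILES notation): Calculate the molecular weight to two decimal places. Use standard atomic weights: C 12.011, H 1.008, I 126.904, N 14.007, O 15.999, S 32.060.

First, the molecular formula is C14H10IN3O3S (counting implicit H from valence).
  C: 14 × 12.011 = 168.154
  H: 10 × 1.008 = 10.080
  I: 1 × 126.904 = 126.904
  N: 3 × 14.007 = 42.021
  O: 3 × 15.999 = 47.997
  S: 1 × 32.060 = 32.060
Sum: 14×12.011 + 10×1.008 + 1×126.904 + 3×14.007 + 3×15.999 + 1×32.060 = 427.216 → 427.22 g/mol.

427.22 g/mol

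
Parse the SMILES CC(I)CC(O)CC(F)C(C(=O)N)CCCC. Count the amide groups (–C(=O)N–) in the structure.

The amide motif appears at heavy-atom position 11 in the SMILES.
Other groups present: 1 hydroxyl.
Amide count: 1.

1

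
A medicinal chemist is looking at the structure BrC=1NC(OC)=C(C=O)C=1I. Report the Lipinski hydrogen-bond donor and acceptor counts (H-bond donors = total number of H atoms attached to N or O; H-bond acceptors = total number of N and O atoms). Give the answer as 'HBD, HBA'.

Donors: find every N or O and count the H atoms it carries.
  atom 3 (N): bond orders sum to 2 → 1 H
  atom 5 (O): bond orders sum to 2 → 0 H
  atom 9 (O): bond orders sum to 2 → 0 H
Lipinski HBD = 1.
Acceptors: N atoms = 1, O atoms = 2 → HBA = 3.

1, 3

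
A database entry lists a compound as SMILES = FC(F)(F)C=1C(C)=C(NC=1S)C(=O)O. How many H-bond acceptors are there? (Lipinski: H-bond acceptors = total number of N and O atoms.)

3

N atoms: 1; O atoms: 2.
Lipinski HBA = 1 + 2 = 3.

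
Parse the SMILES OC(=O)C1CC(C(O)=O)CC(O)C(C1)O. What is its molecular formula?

C9H14O6

Walk through each heavy atom and fill implicit hydrogens from standard valence (C 4, N 3, O 2, S 2, halogen 1):
  atom 1: O, bond orders sum to 1 (valence 2) → 1 H
  atom 2: C, bond orders sum to 4 (valence 4) → 0 H
  atom 3: O, bond orders sum to 2 (valence 2) → 0 H
  atom 4: C, bond orders sum to 3 (valence 4) → 1 H
  atom 5: C, bond orders sum to 2 (valence 4) → 2 H
  atom 6: C, bond orders sum to 3 (valence 4) → 1 H
  atom 7: C, bond orders sum to 4 (valence 4) → 0 H
  atom 8: O, bond orders sum to 1 (valence 2) → 1 H
  atom 9: O, bond orders sum to 2 (valence 2) → 0 H
  atom 10: C, bond orders sum to 2 (valence 4) → 2 H
  atom 11: C, bond orders sum to 3 (valence 4) → 1 H
  atom 12: O, bond orders sum to 1 (valence 2) → 1 H
  atom 13: C, bond orders sum to 3 (valence 4) → 1 H
  atom 14: C, bond orders sum to 2 (valence 4) → 2 H
  atom 15: O, bond orders sum to 1 (valence 2) → 1 H
Totals → C:9, H:14, O:6.
In Hill order: C9H14O6.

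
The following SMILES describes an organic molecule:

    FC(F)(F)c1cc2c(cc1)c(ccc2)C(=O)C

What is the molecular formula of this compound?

Walk through each heavy atom and fill implicit hydrogens from standard valence (C 4, N 3, O 2, S 2, halogen 1); for lowercase aromatic atoms, an aromatic c carries 1 H when it has two neighbours and 0 H with three, and aromatic n carries 0 H:
  atom 1: F (halogen, monovalent) → 0 H
  atom 2: C, bond orders sum to 4 (valence 4) → 0 H
  atom 3: F (halogen, monovalent) → 0 H
  atom 4: F (halogen, monovalent) → 0 H
  atom 5: aromatic c, 3 neighbours → 0 H
  atom 6: aromatic c, 2 neighbours → 1 H
  atom 7: aromatic c, 3 neighbours → 0 H
  atom 8: aromatic c, 3 neighbours → 0 H
  atom 9: aromatic c, 2 neighbours → 1 H
  atom 10: aromatic c, 2 neighbours → 1 H
  atom 11: aromatic c, 3 neighbours → 0 H
  atom 12: aromatic c, 2 neighbours → 1 H
  atom 13: aromatic c, 2 neighbours → 1 H
  atom 14: aromatic c, 2 neighbours → 1 H
  atom 15: C, bond orders sum to 4 (valence 4) → 0 H
  atom 16: O, bond orders sum to 2 (valence 2) → 0 H
  atom 17: C, bond orders sum to 1 (valence 4) → 3 H
Totals → C:13, H:9, F:3, O:1.

C13H9F3O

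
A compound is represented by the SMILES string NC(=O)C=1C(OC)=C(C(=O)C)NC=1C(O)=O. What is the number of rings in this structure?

1

In SMILES, each pair of matching ring-closure digits denotes one ring-closing bond; the number of such bonds equals the number of independent rings.
Ring-closure bonds here: 1.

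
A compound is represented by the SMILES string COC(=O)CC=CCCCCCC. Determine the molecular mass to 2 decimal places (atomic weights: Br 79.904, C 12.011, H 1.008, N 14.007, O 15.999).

184.28 g/mol

First, the molecular formula is C11H20O2 (counting implicit H from valence).
  C: 11 × 12.011 = 132.121
  H: 20 × 1.008 = 20.160
  O: 2 × 15.999 = 31.998
Sum: 11×12.011 + 20×1.008 + 2×15.999 = 184.279 → 184.28 g/mol.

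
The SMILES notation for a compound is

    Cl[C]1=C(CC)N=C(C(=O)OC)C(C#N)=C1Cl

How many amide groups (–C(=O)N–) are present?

0

Scan the SMILES for the amide motif — none present.
Groups that are present: 1 ester, 1 nitrile.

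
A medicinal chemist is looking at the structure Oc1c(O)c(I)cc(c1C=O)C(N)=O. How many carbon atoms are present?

Count every carbon token in the SMILES (each C, including those in ring-closure positions and inside branches).
Carbon count: 8.

8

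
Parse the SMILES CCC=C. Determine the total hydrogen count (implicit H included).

8

Walk through each heavy atom and fill implicit hydrogens from standard valence (C 4, N 3, O 2, S 2, halogen 1):
  atom 1: C, bond orders sum to 1 (valence 4) → 3 H
  atom 2: C, bond orders sum to 2 (valence 4) → 2 H
  atom 3: C, bond orders sum to 3 (valence 4) → 1 H
  atom 4: C, bond orders sum to 2 (valence 4) → 2 H
Total hydrogens: 8.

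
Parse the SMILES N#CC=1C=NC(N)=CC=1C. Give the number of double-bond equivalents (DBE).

6

Degree of unsaturation = (number of rings) + (number of π bonds).
Ring closures in the SMILES: 1.
π bonds: 3 double bonds (each 1 DoU), 1 triple bond (each 2 DoU) → 5 DoU from unsaturation.
Total DoU = 1 + 5 = 6.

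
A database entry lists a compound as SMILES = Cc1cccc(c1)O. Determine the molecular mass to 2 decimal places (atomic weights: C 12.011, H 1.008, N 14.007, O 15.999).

First, the molecular formula is C7H8O (counting implicit H from valence).
  C: 7 × 12.011 = 84.077
  H: 8 × 1.008 = 8.064
  O: 1 × 15.999 = 15.999
Sum: 7×12.011 + 8×1.008 + 1×15.999 = 108.140 → 108.14 g/mol.

108.14 g/mol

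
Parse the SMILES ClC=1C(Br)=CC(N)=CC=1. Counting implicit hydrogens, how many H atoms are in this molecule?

5

Walk through each heavy atom and fill implicit hydrogens from standard valence (C 4, N 3, O 2, S 2, halogen 1):
  atom 1: Cl (halogen, monovalent) → 0 H
  atom 2: C, bond orders sum to 4 (valence 4) → 0 H
  atom 3: C, bond orders sum to 4 (valence 4) → 0 H
  atom 4: Br (halogen, monovalent) → 0 H
  atom 5: C, bond orders sum to 3 (valence 4) → 1 H
  atom 6: C, bond orders sum to 4 (valence 4) → 0 H
  atom 7: N, bond orders sum to 1 (valence 3) → 2 H
  atom 8: C, bond orders sum to 3 (valence 4) → 1 H
  atom 9: C, bond orders sum to 3 (valence 4) → 1 H
Total hydrogens: 5.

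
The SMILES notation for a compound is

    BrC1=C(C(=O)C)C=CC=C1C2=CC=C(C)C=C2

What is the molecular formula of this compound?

C15H13BrO

Walk through each heavy atom and fill implicit hydrogens from standard valence (C 4, N 3, O 2, S 2, halogen 1):
  atom 1: Br (halogen, monovalent) → 0 H
  atom 2: C, bond orders sum to 4 (valence 4) → 0 H
  atom 3: C, bond orders sum to 4 (valence 4) → 0 H
  atom 4: C, bond orders sum to 4 (valence 4) → 0 H
  atom 5: O, bond orders sum to 2 (valence 2) → 0 H
  atom 6: C, bond orders sum to 1 (valence 4) → 3 H
  atom 7: C, bond orders sum to 3 (valence 4) → 1 H
  atom 8: C, bond orders sum to 3 (valence 4) → 1 H
  atom 9: C, bond orders sum to 3 (valence 4) → 1 H
  atom 10: C, bond orders sum to 4 (valence 4) → 0 H
  atom 11: C, bond orders sum to 4 (valence 4) → 0 H
  atom 12: C, bond orders sum to 3 (valence 4) → 1 H
  atom 13: C, bond orders sum to 3 (valence 4) → 1 H
  atom 14: C, bond orders sum to 4 (valence 4) → 0 H
  atom 15: C, bond orders sum to 1 (valence 4) → 3 H
  atom 16: C, bond orders sum to 3 (valence 4) → 1 H
  atom 17: C, bond orders sum to 3 (valence 4) → 1 H
Totals → C:15, H:13, Br:1, O:1.
In Hill order: C15H13BrO.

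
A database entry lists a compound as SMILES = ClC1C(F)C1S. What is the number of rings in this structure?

1

In SMILES, each pair of matching ring-closure digits denotes one ring-closing bond; the number of such bonds equals the number of independent rings.
Ring-closure bonds here: 1.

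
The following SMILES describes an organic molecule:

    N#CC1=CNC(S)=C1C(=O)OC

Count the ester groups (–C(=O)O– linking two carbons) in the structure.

The ester motif appears at heavy-atom position 9 in the SMILES.
Other groups present: 1 nitrile, 1 thiol.
Ester count: 1.

1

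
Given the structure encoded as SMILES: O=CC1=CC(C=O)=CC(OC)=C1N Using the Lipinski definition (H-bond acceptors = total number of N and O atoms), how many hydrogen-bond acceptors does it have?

N atoms: 1; O atoms: 3.
Lipinski HBA = 1 + 3 = 4.

4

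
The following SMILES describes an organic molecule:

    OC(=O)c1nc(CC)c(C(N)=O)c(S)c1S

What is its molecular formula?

C9H10N2O3S2

Walk through each heavy atom and fill implicit hydrogens from standard valence (C 4, N 3, O 2, S 2, halogen 1); for lowercase aromatic atoms, an aromatic c carries 1 H when it has two neighbours and 0 H with three, and aromatic n carries 0 H:
  atom 1: O, bond orders sum to 1 (valence 2) → 1 H
  atom 2: C, bond orders sum to 4 (valence 4) → 0 H
  atom 3: O, bond orders sum to 2 (valence 2) → 0 H
  atom 4: aromatic c, 3 neighbours → 0 H
  atom 5: aromatic n, 2 neighbours → 0 H
  atom 6: aromatic c, 3 neighbours → 0 H
  atom 7: C, bond orders sum to 2 (valence 4) → 2 H
  atom 8: C, bond orders sum to 1 (valence 4) → 3 H
  atom 9: aromatic c, 3 neighbours → 0 H
  atom 10: C, bond orders sum to 4 (valence 4) → 0 H
  atom 11: N, bond orders sum to 1 (valence 3) → 2 H
  atom 12: O, bond orders sum to 2 (valence 2) → 0 H
  atom 13: aromatic c, 3 neighbours → 0 H
  atom 14: S, bond orders sum to 1 (valence 2) → 1 H
  atom 15: aromatic c, 3 neighbours → 0 H
  atom 16: S, bond orders sum to 1 (valence 2) → 1 H
Totals → C:9, H:10, N:2, O:3, S:2.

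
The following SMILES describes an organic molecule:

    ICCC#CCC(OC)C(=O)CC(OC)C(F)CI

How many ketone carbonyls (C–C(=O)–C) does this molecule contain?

1

The ketone motif appears at heavy-atom position 10 in the SMILES.
Other groups present: 1 alkyne, 2 ether.
Ketone count: 1.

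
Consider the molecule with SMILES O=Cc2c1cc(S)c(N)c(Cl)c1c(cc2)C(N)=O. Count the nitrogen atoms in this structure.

Scan the SMILES for N atoms (remember two-letter symbols like Cl and Br are single atoms).
Nitrogen count: 2.

2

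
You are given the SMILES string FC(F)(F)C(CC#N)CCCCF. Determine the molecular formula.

C8H11F4N

Walk through each heavy atom and fill implicit hydrogens from standard valence (C 4, N 3, O 2, S 2, halogen 1):
  atom 1: F (halogen, monovalent) → 0 H
  atom 2: C, bond orders sum to 4 (valence 4) → 0 H
  atom 3: F (halogen, monovalent) → 0 H
  atom 4: F (halogen, monovalent) → 0 H
  atom 5: C, bond orders sum to 3 (valence 4) → 1 H
  atom 6: C, bond orders sum to 2 (valence 4) → 2 H
  atom 7: C, bond orders sum to 4 (valence 4) → 0 H
  atom 8: N, bond orders sum to 3 (valence 3) → 0 H
  atom 9: C, bond orders sum to 2 (valence 4) → 2 H
  atom 10: C, bond orders sum to 2 (valence 4) → 2 H
  atom 11: C, bond orders sum to 2 (valence 4) → 2 H
  atom 12: C, bond orders sum to 2 (valence 4) → 2 H
  atom 13: F (halogen, monovalent) → 0 H
Totals → C:8, H:11, F:4, N:1.
In Hill order: C8H11F4N.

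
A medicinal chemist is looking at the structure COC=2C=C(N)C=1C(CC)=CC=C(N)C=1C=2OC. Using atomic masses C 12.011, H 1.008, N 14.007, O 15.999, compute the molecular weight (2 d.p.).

First, the molecular formula is C14H18N2O2 (counting implicit H from valence).
  C: 14 × 12.011 = 168.154
  H: 18 × 1.008 = 18.144
  N: 2 × 14.007 = 28.014
  O: 2 × 15.999 = 31.998
Sum: 14×12.011 + 18×1.008 + 2×14.007 + 2×15.999 = 246.310 → 246.31 g/mol.

246.31 g/mol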